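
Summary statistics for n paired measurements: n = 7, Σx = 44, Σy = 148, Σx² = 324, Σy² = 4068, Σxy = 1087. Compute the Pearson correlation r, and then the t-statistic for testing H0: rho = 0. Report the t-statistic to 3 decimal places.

Numerator: nΣxy − (Σx)(Σy) = 7·1087 − (44)(148) = 1097
Denominator: √[(nΣx²−(Σx)²)(nΣy²−(Σy)²)]
  nΣx²−(Σx)² = 7·324 − 1936 = 332;  nΣy²−(Σy)² = 7·4068 − 21904 = 6572
  √(332·6572) = √2181904 = 1477.1269
r = 1097 / 1477.1269 = 0.7427
t = r·√(n−2)/√(1−r²) = 0.7427·√5 / √(1−0.551603) = 1.660728 / 0.669625 = 2.480

2.480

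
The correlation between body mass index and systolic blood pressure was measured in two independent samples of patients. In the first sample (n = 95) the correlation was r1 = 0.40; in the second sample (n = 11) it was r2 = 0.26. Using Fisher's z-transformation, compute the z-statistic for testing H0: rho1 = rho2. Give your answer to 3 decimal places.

z1 = atanh(0.40) = 0.423649,  z2 = atanh(0.26) = 0.266108
SE = √(1/(n1−3) + 1/(n2−3)) = √(1/92 + 1/8) = √(0.0108696 + 0.1250000) = √0.1358696 = 0.368605
z = (z1 − z2)/SE = (0.423649 − 0.266108) / 0.368605 = 0.157541 / 0.368605 = 0.427

0.427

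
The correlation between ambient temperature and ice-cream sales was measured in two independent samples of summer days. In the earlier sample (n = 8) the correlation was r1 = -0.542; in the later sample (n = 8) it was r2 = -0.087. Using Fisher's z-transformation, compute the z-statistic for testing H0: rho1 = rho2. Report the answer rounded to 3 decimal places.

-0.822

z1 = atanh(-0.542) = -0.606983,  z2 = atanh(-0.087) = -0.087221
SE = √(1/(n1−3) + 1/(n2−3)) = √(1/5 + 1/5) = √(0.2000000 + 0.2000000) = √0.4000000 = 0.632456
z = (z1 − z2)/SE = (-0.606983 − (-0.087221)) / 0.632456 = -0.519762 / 0.632456 = -0.822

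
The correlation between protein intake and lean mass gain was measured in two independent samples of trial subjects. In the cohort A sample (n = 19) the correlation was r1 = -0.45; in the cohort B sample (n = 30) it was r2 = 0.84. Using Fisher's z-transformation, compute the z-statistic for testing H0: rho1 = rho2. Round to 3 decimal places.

Fisher z-transforms: z1 = atanh(-0.45) = -0.484700, z2 = atanh(0.84) = 1.221174; difference d = -1.705874
Var(d) = 1/16 + 1/27 = 0.0625000 + 0.0370370 = 0.0995370
z = d/√Var(d) = -1.705874 / √0.0995370 = -1.705874 / 0.315495 = -5.407

-5.407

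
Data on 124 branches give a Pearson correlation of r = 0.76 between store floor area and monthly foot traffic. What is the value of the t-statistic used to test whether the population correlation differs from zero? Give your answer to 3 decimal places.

12.916

t = r·√(n−2) / √(1−r²) with r = 0.76, n = 124
  = 0.76·√122 / √(1 − 0.5776)
  = 0.76·11.045361 / 0.649923
  = 8.394474 / 0.649923 = 12.916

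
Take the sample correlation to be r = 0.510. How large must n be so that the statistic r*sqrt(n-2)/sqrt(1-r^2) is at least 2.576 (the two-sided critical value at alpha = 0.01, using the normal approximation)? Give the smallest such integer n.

21

r√(n−2)/√(1−r²) ≥ 2.576  ⇔  n−2 ≥ (2.576)²·(1−r²)/r²
(1−r²)/r² = (1−0.260100)/0.260100 = 2.8447
n ≥ 2 + 6.635776·2.8447 = 2 + 18.8768 = 20.8768
⌈20.8768⌉ = 21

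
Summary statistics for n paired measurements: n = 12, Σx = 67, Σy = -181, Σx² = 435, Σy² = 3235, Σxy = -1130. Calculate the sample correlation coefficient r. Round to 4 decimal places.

S_xy = nΣxy − ΣxΣy = 12·(-1130) − 67·(-181) = -13560 − (-12127) = -1433
S_xx = nΣx² − (Σx)² = 12·435 − 67² = 5220 − 4489 = 731
S_yy = nΣy² − (Σy)² = 12·3235 − (-181)² = 38820 − 32761 = 6059
r = S_xy / √(S_xx·S_yy) = -1433 / √(731·6059) = -1433 / √4429129 = -1433 / 2104.5496 = -0.6809

-0.6809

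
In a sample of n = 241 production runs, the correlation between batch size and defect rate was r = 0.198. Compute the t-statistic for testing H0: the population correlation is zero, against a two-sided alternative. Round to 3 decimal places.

3.123

1 − r² = 1 − 0.039204 = 0.960796;  √(1−r²) = 0.980202
√(n−2) = √239 = 15.459625
t = r·√(n−2)/√(1−r²) = 0.198 · 15.459625 / 0.980202 = 3.123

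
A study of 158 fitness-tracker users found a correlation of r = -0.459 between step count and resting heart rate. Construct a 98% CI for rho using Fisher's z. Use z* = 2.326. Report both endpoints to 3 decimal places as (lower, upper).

(-0.593, -0.300)

Fisher z: z_r = atanh(r) = ½·ln((1+(-0.459))/(1−(-0.459))) = -0.496044
SE(z) = 1/√(n−3) = 1/√155 = 0.080322
98% ⇒ z* = 2.326; margin = 2.326·0.080322 = 0.186829
CI on z-scale: (-0.682873, -0.309215)
Back-transform: tanh(-0.682873) = -0.593384, tanh(-0.309215) = -0.299723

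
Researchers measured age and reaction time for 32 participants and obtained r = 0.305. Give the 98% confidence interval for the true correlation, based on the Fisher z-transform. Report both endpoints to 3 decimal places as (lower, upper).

(-0.116, 0.633)

Fisher z: z_r = atanh(r) = ½·ln((1+0.305)/(1−0.305)) = 0.315023
SE(z) = 1/√(n−3) = 1/√29 = 0.185695
98% ⇒ z* = 2.326; margin = 2.326·0.185695 = 0.431927
CI on z-scale: (-0.116904, 0.746950)
Back-transform: tanh(-0.116904) = -0.116374, tanh(0.746950) = 0.633326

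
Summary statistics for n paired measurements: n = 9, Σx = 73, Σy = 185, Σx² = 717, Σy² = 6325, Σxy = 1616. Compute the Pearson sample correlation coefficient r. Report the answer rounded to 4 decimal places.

Numerator: nΣxy − (Σx)(Σy) = 9·1616 − (73)(185) = 1039
Denominator: √[(nΣx²−(Σx)²)(nΣy²−(Σy)²)]
  nΣx²−(Σx)² = 9·717 − 5329 = 1124;  nΣy²−(Σy)² = 9·6325 − 34225 = 22700
  √(1124·22700) = √25514800 = 5051.2177
r = 1039 / 5051.2177 = 0.2057

0.2057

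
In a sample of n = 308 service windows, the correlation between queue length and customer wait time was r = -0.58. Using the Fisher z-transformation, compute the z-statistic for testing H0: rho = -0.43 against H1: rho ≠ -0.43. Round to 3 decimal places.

-3.538

z_r = atanh(-0.58) = -0.662463,  z_0 = atanh(-0.43) = -0.459897
SE = 1/√(n−3) = 1/√305 = 0.057260
z = (z_r − z_0)/SE = (-0.662463 − (-0.459897)) / 0.057260 = -0.202566 / 0.057260 = -3.538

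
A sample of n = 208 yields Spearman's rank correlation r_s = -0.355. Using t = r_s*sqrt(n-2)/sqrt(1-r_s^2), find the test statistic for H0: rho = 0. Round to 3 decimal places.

1 − r_s² = 1 − 0.126025 = 0.873975;  √(1−r_s²) = 0.934866
√(n−2) = √206 = 14.352700
t = r_s·√(n−2)/√(1−r_s²) = -0.355 · 14.352700 / 0.934866 = -5.450

-5.450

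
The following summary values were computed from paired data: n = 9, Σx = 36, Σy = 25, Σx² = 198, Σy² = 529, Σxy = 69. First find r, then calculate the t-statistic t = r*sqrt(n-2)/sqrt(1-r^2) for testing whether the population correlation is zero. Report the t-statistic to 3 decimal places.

-0.531

S_xy = nΣxy − ΣxΣy = 9·69 − 36·25 = 621 − 900 = -279
S_xx = nΣx² − (Σx)² = 9·198 − 36² = 1782 − 1296 = 486
S_yy = nΣy² − (Σy)² = 9·529 − 25² = 4761 − 625 = 4136
r = S_xy / √(S_xx·S_yy) = -279 / √(486·4136) = -279 / √2010096 = -279 / 1417.7785 = -0.1968
t = r·√(n−2)/√(1−r²) = -0.1968·√7 / √(1−0.038730) = -0.520684 / 0.980444 = -0.531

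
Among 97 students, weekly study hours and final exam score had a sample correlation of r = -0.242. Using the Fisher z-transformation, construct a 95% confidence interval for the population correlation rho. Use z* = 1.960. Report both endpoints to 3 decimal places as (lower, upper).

Fisher z: z_r = atanh(r) = ½·ln((1+(-0.242))/(1−(-0.242))) = -0.246897
SE(z) = 1/√(n−3) = 1/√94 = 0.103142
95% ⇒ z* = 1.960; margin = 1.960·0.103142 = 0.202158
CI on z-scale: (-0.449055, -0.044739)
Back-transform: tanh(-0.449055) = -0.421122, tanh(-0.044739) = -0.044709

(-0.421, -0.045)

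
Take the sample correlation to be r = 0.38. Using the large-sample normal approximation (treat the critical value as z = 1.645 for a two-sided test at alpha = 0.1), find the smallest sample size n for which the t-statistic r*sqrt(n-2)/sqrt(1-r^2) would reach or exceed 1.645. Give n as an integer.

19

Need r·√(n−2)/√(1−r²) ≥ 1.645
√(n−2) ≥ 1.645·√(1−0.1444) / 0.38 = 1.645·0.924986 / 0.38 = 4.0042
n−2 ≥ 16.0336  ⇒  n ≥ 18.0336
Smallest integer n = 19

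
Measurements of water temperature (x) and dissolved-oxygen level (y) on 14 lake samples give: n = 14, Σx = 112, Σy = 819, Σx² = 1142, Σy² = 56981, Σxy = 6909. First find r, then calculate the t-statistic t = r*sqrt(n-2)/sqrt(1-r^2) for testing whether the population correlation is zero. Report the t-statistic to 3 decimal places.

S_xy = nΣxy − ΣxΣy = 14·6909 − 112·819 = 96726 − 91728 = 4998
S_xx = nΣx² − (Σx)² = 14·1142 − 112² = 15988 − 12544 = 3444
S_yy = nΣy² − (Σy)² = 14·56981 − 819² = 797734 − 670761 = 126973
r = S_xy / √(S_xx·S_yy) = 4998 / √(3444·126973) = 4998 / √437295012 = 4998 / 20911.5999 = 0.2390
t = r·√(n−2)/√(1−r²) = 0.2390·√12 / √(1−0.057121) = 0.827920 / 0.971020 = 0.853

0.853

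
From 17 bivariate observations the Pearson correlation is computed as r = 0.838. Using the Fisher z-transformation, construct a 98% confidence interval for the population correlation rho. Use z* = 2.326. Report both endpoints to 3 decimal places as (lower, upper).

(0.532, 0.950)

Fisher z: z_r = atanh(r) = ½·ln((1+0.838)/(1−0.838)) = 1.214418
SE(z) = 1/√(n−3) = 1/√14 = 0.267261
98% ⇒ z* = 2.326; margin = 2.326·0.267261 = 0.621649
CI on z-scale: (0.592769, 1.836067)
Back-transform: tanh(0.592769) = 0.531884, tanh(1.836067) = 0.950416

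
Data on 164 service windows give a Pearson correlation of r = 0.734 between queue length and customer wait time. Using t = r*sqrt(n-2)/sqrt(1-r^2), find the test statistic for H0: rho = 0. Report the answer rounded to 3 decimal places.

t = r·√(n−2) / √(1−r²) with r = 0.734, n = 164
  = 0.734·√162 / √(1 − 0.538756)
  = 0.734·12.727922 / 0.679149
  = 9.342295 / 0.679149 = 13.756

13.756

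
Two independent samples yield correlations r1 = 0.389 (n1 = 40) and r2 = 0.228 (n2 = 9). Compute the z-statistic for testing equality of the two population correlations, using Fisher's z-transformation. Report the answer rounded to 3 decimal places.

0.406

z1 = atanh(0.389) = 0.410621,  z2 = atanh(0.228) = 0.232079
SE = √(1/(n1−3) + 1/(n2−3)) = √(1/37 + 1/6) = √(0.0270270 + 0.1666667) = √0.1936937 = 0.440106
z = (z1 − z2)/SE = (0.410621 − 0.232079) / 0.440106 = 0.178542 / 0.440106 = 0.406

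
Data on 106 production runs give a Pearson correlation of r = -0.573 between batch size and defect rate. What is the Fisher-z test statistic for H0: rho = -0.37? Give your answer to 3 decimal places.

-2.675

z_r = atanh(-0.573) = -0.651978,  z_0 = atanh(-0.37) = -0.388423
SE = 1/√(n−3) = 1/√103 = 0.098533
z = (z_r − z_0)/SE = (-0.651978 − (-0.388423)) / 0.098533 = -0.263555 / 0.098533 = -2.675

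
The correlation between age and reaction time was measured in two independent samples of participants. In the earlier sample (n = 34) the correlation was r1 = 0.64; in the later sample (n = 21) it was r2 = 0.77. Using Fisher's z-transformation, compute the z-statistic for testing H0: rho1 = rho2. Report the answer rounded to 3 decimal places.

z1 = atanh(0.64) = 0.758174,  z2 = atanh(0.77) = 1.020328
SE = √(1/(n1−3) + 1/(n2−3)) = √(1/31 + 1/18) = √(0.0322581 + 0.0555556) = √0.0878137 = 0.296334
z = (z1 − z2)/SE = (0.758174 − 1.020328) / 0.296334 = -0.262154 / 0.296334 = -0.885

-0.885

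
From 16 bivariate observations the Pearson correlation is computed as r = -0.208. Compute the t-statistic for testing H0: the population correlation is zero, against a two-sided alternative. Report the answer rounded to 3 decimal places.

1 − r² = 1 − 0.043264 = 0.956736;  √(1−r²) = 0.978129
√(n−2) = √14 = 3.741657
t = r·√(n−2)/√(1−r²) = -0.208 · 3.741657 / 0.978129 = -0.796

-0.796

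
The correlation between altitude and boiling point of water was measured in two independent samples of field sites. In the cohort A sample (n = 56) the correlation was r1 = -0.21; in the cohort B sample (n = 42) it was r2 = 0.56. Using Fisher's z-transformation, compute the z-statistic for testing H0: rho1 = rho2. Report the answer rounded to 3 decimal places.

-4.010

z1 = atanh(-0.21) = -0.213171,  z2 = atanh(0.56) = 0.632833
SE = √(1/(n1−3) + 1/(n2−3)) = √(1/53 + 1/39) = √(0.0188679 + 0.0256410) = √0.0445089 = 0.210971
z = (z1 − z2)/SE = (-0.213171 − 0.632833) / 0.210971 = -0.846004 / 0.210971 = -4.010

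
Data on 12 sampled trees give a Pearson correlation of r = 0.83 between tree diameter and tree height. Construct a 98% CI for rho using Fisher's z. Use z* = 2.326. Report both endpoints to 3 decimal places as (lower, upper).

(0.391, 0.961)

z_r = atanh(0.83) = 1.188136;  SE = 1/√(n−3) = 1/√9 = 0.333333
z-limits: 1.188136 ± 2.326·0.333333 = 1.188136 ± 0.775333 = [0.412803, 1.963469]
ρ-limits: (tanh 0.412803, tanh 1.963469) = (0.391, 0.961)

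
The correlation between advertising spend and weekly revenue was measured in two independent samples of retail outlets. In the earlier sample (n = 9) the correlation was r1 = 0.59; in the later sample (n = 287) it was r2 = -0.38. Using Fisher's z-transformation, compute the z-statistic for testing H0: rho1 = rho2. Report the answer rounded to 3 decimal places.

2.612

Fisher z-transforms: z1 = atanh(0.59) = 0.677666, z2 = atanh(-0.38) = -0.400060; difference d = 1.077726
Var(d) = 1/6 + 1/284 = 0.1666667 + 0.0035211 = 0.1701878
z = d/√Var(d) = 1.077726 / √0.1701878 = 1.077726 / 0.412538 = 2.612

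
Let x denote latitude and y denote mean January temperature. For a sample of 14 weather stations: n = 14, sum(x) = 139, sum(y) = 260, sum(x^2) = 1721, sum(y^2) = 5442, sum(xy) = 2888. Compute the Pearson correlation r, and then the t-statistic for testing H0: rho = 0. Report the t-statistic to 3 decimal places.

S_xy = nΣxy − ΣxΣy = 14·2888 − 139·260 = 40432 − 36140 = 4292
S_xx = nΣx² − (Σx)² = 14·1721 − 139² = 24094 − 19321 = 4773
S_yy = nΣy² − (Σy)² = 14·5442 − 260² = 76188 − 67600 = 8588
r = S_xy / √(S_xx·S_yy) = 4292 / √(4773·8588) = 4292 / √40990524 = 4292 / 6402.3842 = 0.6704
t = r·√(n−2)/√(1−r²) = 0.6704·√12 / √(1−0.449436) = 2.322334 / 0.742000 = 3.130

3.130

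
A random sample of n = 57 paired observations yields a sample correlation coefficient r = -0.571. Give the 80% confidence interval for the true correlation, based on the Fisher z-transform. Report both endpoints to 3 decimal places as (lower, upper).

z_r = atanh(-0.571) = -0.649005;  SE = 1/√(n−3) = 1/√54 = 0.136083
z-limits: -0.649005 ± 1.282·0.136083 = -0.649005 ± 0.174458 = [-0.823463, -0.474547]
ρ-limits: (tanh -0.823463, tanh -0.474547) = (-0.677, -0.442)

(-0.677, -0.442)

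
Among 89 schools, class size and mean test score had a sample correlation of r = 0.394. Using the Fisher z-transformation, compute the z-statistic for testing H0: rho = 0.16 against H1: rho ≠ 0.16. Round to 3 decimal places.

2.366

z_r = atanh(0.394) = 0.416526,  z_0 = atanh(0.16) = 0.161387
SE = 1/√(n−3) = 1/√86 = 0.107833
z = (z_r − z_0)/SE = (0.416526 − 0.161387) / 0.107833 = 0.255139 / 0.107833 = 2.366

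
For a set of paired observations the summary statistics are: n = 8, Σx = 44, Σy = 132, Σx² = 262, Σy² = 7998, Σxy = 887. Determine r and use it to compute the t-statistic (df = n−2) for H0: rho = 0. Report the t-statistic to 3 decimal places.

1.311

Numerator: nΣxy − (Σx)(Σy) = 8·887 − (44)(132) = 1288
Denominator: √[(nΣx²−(Σx)²)(nΣy²−(Σy)²)]
  nΣx²−(Σx)² = 8·262 − 1936 = 160;  nΣy²−(Σy)² = 8·7998 − 17424 = 46560
  √(160·46560) = √7449600 = 2729.3955
r = 1288 / 2729.3955 = 0.4719
t = r·√(n−2)/√(1−r²) = 0.4719·√6 / √(1−0.222690) = 1.155914 / 0.881652 = 1.311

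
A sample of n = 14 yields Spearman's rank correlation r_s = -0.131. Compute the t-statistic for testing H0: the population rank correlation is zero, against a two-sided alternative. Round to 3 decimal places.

-0.458

t = r_s·√(n−2) / √(1−r_s²) with r_s = -0.131, n = 14
  = -0.131·√12 / √(1 − 0.017161)
  = -0.131·3.464102 / 0.991382
  = -0.453797 / 0.991382 = -0.458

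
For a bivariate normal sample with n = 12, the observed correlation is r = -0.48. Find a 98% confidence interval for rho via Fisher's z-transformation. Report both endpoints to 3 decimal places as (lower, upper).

(-0.861, 0.247)

Fisher z: z_r = atanh(r) = ½·ln((1+(-0.48))/(1−(-0.48))) = -0.522984
SE(z) = 1/√(n−3) = 1/√9 = 0.333333
98% ⇒ z* = 2.326; margin = 2.326·0.333333 = 0.775333
CI on z-scale: (-1.298317, 0.252349)
Back-transform: tanh(-1.298317) = -0.861289, tanh(0.252349) = 0.247125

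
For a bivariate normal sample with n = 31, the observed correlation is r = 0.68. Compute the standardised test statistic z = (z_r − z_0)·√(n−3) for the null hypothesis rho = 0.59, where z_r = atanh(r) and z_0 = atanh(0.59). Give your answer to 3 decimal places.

0.801

z_r = atanh(0.68) = 0.829114,  z_0 = atanh(0.59) = 0.677666
SE = 1/√(n−3) = 1/√28 = 0.188982
z = (z_r − z_0)/SE = (0.829114 − 0.677666) / 0.188982 = 0.151448 / 0.188982 = 0.801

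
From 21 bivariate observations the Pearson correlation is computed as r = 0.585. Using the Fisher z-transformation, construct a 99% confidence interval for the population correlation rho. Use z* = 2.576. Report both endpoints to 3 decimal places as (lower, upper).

Fisher z: z_r = atanh(r) = ½·ln((1+0.585)/(1−0.585)) = 0.670031
SE(z) = 1/√(n−3) = 1/√18 = 0.235702
99% ⇒ z* = 2.576; margin = 2.576·0.235702 = 0.607168
CI on z-scale: (0.062863, 1.277199)
Back-transform: tanh(0.062863) = 0.062780, tanh(1.277199) = 0.855737

(0.063, 0.856)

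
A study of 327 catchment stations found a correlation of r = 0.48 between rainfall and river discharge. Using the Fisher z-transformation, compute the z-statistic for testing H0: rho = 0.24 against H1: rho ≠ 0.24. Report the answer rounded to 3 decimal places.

z_r = atanh(0.48) = 0.522984,  z_0 = atanh(0.24) = 0.244774
SE = 1/√(n−3) = 1/√324 = 0.055556
z = (z_r − z_0)/SE = (0.522984 − 0.244774) / 0.055556 = 0.278210 / 0.055556 = 5.008

5.008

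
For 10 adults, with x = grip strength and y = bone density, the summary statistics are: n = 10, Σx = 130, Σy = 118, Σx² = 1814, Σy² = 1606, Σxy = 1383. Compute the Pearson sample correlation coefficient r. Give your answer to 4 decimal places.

S_xy = nΣxy − ΣxΣy = 10·1383 − 130·118 = 13830 − 15340 = -1510
S_xx = nΣx² − (Σx)² = 10·1814 − 130² = 18140 − 16900 = 1240
S_yy = nΣy² − (Σy)² = 10·1606 − 118² = 16060 − 13924 = 2136
r = S_xy / √(S_xx·S_yy) = -1510 / √(1240·2136) = -1510 / √2648640 = -1510 / 1627.4643 = -0.9278

-0.9278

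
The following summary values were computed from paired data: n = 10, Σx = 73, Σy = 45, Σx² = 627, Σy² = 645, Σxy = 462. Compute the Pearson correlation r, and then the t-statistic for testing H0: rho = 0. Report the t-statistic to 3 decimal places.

2.447

S_xy = nΣxy − ΣxΣy = 10·462 − 73·45 = 4620 − 3285 = 1335
S_xx = nΣx² − (Σx)² = 10·627 − 73² = 6270 − 5329 = 941
S_yy = nΣy² − (Σy)² = 10·645 − 45² = 6450 − 2025 = 4425
r = S_xy / √(S_xx·S_yy) = 1335 / √(941·4425) = 1335 / √4163925 = 1335 / 2040.5698 = 0.6542
t = r·√(n−2)/√(1−r²) = 0.6542·√8 / √(1−0.427978) = 1.850357 / 0.756321 = 2.447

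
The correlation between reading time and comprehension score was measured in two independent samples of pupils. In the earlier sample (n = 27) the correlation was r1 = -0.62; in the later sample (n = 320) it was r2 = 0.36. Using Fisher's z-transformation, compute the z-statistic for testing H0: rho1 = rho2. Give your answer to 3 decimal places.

Fisher z-transforms: z1 = atanh(-0.62) = -0.725005, z2 = atanh(0.36) = 0.376886; difference d = -1.101891
Var(d) = 1/24 + 1/317 = 0.0416667 + 0.0031546 = 0.0448213
z = d/√Var(d) = -1.101891 / √0.0448213 = -1.101891 / 0.211710 = -5.205

-5.205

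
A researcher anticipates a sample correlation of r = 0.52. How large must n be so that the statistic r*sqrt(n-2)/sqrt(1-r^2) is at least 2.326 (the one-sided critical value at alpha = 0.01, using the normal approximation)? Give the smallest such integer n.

17

r√(n−2)/√(1−r²) ≥ 2.326  ⇔  n−2 ≥ (2.326)²·(1−r²)/r²
(1−r²)/r² = (1−0.2704)/0.2704 = 2.6982
n ≥ 2 + 5.410276·2.6982 = 2 + 14.5980 = 16.5980
⌈16.5980⌉ = 17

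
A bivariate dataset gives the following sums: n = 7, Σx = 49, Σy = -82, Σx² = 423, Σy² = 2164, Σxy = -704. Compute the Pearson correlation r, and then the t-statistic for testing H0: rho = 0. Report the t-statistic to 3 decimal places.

-1.032

S_xy = nΣxy − ΣxΣy = 7·(-704) − 49·(-82) = -4928 − (-4018) = -910
S_xx = nΣx² − (Σx)² = 7·423 − 49² = 2961 − 2401 = 560
S_yy = nΣy² − (Σy)² = 7·2164 − (-82)² = 15148 − 6724 = 8424
r = S_xy / √(S_xx·S_yy) = -910 / √(560·8424) = -910 / √4717440 = -910 / 2171.9669 = -0.4190
t = r·√(n−2)/√(1−r²) = -0.4190·√5 / √(1−0.175561) = -0.936912 / 0.907986 = -1.032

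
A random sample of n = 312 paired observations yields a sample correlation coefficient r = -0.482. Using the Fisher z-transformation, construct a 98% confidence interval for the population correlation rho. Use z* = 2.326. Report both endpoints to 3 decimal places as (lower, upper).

Fisher z: z_r = atanh(r) = ½·ln((1+(-0.482))/(1−(-0.482))) = -0.525586
SE(z) = 1/√(n−3) = 1/√309 = 0.056888
98% ⇒ z* = 2.326; margin = 2.326·0.056888 = 0.132321
CI on z-scale: (-0.657907, -0.393265)
Back-transform: tanh(-0.657907) = -0.576969, tanh(-0.393265) = -0.374172

(-0.577, -0.374)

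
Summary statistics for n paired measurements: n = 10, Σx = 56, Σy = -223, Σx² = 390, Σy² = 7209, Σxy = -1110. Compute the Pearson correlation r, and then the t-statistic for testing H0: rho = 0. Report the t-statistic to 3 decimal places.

S_xy = nΣxy − ΣxΣy = 10·(-1110) − 56·(-223) = -11100 − (-12488) = 1388
S_xx = nΣx² − (Σx)² = 10·390 − 56² = 3900 − 3136 = 764
S_yy = nΣy² − (Σy)² = 10·7209 − (-223)² = 72090 − 49729 = 22361
r = S_xy / √(S_xx·S_yy) = 1388 / √(764·22361) = 1388 / √17083804 = 1388 / 4133.2559 = 0.3358
t = r·√(n−2)/√(1−r²) = 0.3358·√8 / √(1−0.112762) = 0.949786 / 0.941933 = 1.008

1.008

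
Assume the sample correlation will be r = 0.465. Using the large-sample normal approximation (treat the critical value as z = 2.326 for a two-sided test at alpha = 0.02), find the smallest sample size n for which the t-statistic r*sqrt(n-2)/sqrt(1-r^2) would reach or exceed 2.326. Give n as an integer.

Need r·√(n−2)/√(1−r²) ≥ 2.326
√(n−2) ≥ 2.326·√(1−0.216225) / 0.465 = 2.326·0.885311 / 0.465 = 4.4285
n−2 ≥ 19.6116  ⇒  n ≥ 21.6116
Smallest integer n = 22

22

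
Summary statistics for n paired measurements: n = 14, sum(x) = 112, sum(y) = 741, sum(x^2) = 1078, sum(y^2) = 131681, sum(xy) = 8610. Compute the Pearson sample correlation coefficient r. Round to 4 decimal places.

S_xy = nΣxy − ΣxΣy = 14·8610 − 112·741 = 120540 − 82992 = 37548
S_xx = nΣx² − (Σx)² = 14·1078 − 112² = 15092 − 12544 = 2548
S_yy = nΣy² − (Σy)² = 14·131681 − 741² = 1843534 − 549081 = 1294453
r = S_xy / √(S_xx·S_yy) = 37548 / √(2548·1294453) = 37548 / √3298266244 = 37548 / 57430.5341 = 0.6538

0.6538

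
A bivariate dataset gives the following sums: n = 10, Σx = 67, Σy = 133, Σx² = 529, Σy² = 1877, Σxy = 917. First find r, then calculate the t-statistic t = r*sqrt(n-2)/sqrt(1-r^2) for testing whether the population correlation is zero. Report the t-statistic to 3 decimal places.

0.820

Numerator: nΣxy − (Σx)(Σy) = 10·917 − (67)(133) = 259
Denominator: √[(nΣx²−(Σx)²)(nΣy²−(Σy)²)]
  nΣx²−(Σx)² = 10·529 − 4489 = 801;  nΣy²−(Σy)² = 10·1877 − 17689 = 1081
  √(801·1081) = √865881 = 930.5273
r = 259 / 930.5273 = 0.2783
t = r·√(n−2)/√(1−r²) = 0.2783·√8 / √(1−0.077451) = 0.787151 / 0.960494 = 0.820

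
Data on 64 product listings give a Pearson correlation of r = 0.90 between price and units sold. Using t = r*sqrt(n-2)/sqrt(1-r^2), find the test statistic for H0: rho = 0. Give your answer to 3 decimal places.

16.258

1 − r² = 1 − 0.8100 = 0.1900;  √(1−r²) = 0.435890
√(n−2) = √62 = 7.874008
t = r·√(n−2)/√(1−r²) = 0.90 · 7.874008 / 0.435890 = 16.258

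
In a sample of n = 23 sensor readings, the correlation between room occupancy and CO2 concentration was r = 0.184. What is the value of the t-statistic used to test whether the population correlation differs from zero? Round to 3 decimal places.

0.858

t = r·√(n−2) / √(1−r²) with r = 0.184, n = 23
  = 0.184·√21 / √(1 − 0.033856)
  = 0.184·4.582576 / 0.982926
  = 0.843194 / 0.982926 = 0.858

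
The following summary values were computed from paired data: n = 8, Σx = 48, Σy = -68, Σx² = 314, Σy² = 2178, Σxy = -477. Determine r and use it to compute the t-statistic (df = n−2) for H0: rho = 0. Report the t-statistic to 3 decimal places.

-0.881

Numerator: nΣxy − (Σx)(Σy) = 8·(-477) − (48)(-68) = -552
Denominator: √[(nΣx²−(Σx)²)(nΣy²−(Σy)²)]
  nΣx²−(Σx)² = 8·314 − 2304 = 208;  nΣy²−(Σy)² = 8·2178 − 4624 = 12800
  √(208·12800) = √2662400 = 1631.6862
r = -552 / 1631.6862 = -0.3383
t = r·√(n−2)/√(1−r²) = -0.3383·√6 / √(1−0.114447) = -0.828662 / 0.941038 = -0.881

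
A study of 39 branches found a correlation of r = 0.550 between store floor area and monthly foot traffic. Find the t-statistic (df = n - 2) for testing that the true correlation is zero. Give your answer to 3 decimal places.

t = r·√(n−2) / √(1−r²) with r = 0.550, n = 39
  = 0.550·√37 / √(1 − 0.302500)
  = 0.550·6.082763 / 0.835165
  = 3.345520 / 0.835165 = 4.006

4.006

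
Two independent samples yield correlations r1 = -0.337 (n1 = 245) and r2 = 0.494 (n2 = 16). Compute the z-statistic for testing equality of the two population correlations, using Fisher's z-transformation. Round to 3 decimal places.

-3.133

Fisher z-transforms: z1 = atanh(-0.337) = -0.350704, z2 = atanh(0.494) = 0.541338; difference d = -0.892042
Var(d) = 1/242 + 1/13 = 0.0041322 + 0.0769231 = 0.0810553
z = d/√Var(d) = -0.892042 / √0.0810553 = -0.892042 / 0.284702 = -3.133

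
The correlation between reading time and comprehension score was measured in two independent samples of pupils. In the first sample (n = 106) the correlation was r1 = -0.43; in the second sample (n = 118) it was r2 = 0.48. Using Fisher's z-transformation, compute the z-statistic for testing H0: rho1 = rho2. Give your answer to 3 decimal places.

Fisher z-transforms: z1 = atanh(-0.43) = -0.459897, z2 = atanh(0.48) = 0.522984; difference d = -0.982881
Var(d) = 1/103 + 1/115 = 0.0097087 + 0.0086957 = 0.0184044
z = d/√Var(d) = -0.982881 / √0.0184044 = -0.982881 / 0.135663 = -7.245

-7.245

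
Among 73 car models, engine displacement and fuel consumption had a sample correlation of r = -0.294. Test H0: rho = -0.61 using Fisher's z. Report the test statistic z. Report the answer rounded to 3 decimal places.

Fisher z: atanh(-0.294) = -0.302939, atanh(-0.61) = -0.708921
z = (z_r − z_0)·√(n−3) = (-0.302939 − (-0.708921))·√70 = 0.405982 · 8.366600 = 3.397

3.397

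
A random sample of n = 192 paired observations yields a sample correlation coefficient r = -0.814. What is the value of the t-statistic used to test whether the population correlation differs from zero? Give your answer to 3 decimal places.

-19.316

t = r·√(n−2) / √(1−r²) with r = -0.814, n = 192
  = -0.814·√190 / √(1 − 0.662596)
  = -0.814·13.784049 / 0.580865
  = -11.220216 / 0.580865 = -19.316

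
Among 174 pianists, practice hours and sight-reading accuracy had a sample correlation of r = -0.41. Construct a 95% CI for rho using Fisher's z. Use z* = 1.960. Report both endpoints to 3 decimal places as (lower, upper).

Fisher z: z_r = atanh(r) = ½·ln((1+(-0.41))/(1−(-0.41))) = -0.435611
SE(z) = 1/√(n−3) = 1/√171 = 0.076472
95% ⇒ z* = 1.960; margin = 1.960·0.076472 = 0.149885
CI on z-scale: (-0.585496, -0.285726)
Back-transform: tanh(-0.585496) = -0.526649, tanh(-0.285726) = -0.278196

(-0.527, -0.278)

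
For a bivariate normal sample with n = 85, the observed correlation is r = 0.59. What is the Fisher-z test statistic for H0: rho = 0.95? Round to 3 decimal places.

-10.451

Fisher z: atanh(0.59) = 0.677666, atanh(0.95) = 1.831781
z = (z_r − z_0)·√(n−3) = (0.677666 − 1.831781)·√82 = -1.154115 · 9.055385 = -10.451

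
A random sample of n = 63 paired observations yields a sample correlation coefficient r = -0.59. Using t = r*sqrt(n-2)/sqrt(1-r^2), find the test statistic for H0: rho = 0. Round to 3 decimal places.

-5.707

t = r·√(n−2) / √(1−r²) with r = -0.59, n = 63
  = -0.59·√61 / √(1 − 0.3481)
  = -0.59·7.810250 / 0.807403
  = -4.608047 / 0.807403 = -5.707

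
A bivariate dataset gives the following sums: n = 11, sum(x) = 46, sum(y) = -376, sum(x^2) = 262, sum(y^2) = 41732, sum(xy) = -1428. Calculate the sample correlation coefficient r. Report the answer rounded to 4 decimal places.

S_xy = nΣxy − ΣxΣy = 11·(-1428) − 46·(-376) = -15708 − (-17296) = 1588
S_xx = nΣx² − (Σx)² = 11·262 − 46² = 2882 − 2116 = 766
S_yy = nΣy² − (Σy)² = 11·41732 − (-376)² = 459052 − 141376 = 317676
r = S_xy / √(S_xx·S_yy) = 1588 / √(766·317676) = 1588 / √243339816 = 1588 / 15599.3531 = 0.1018

0.1018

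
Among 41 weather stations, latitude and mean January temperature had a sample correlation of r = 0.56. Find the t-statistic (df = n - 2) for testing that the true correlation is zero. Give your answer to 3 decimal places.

1 − r² = 1 − 0.3136 = 0.6864;  √(1−r²) = 0.828493
√(n−2) = √39 = 6.244998
t = r·√(n−2)/√(1−r²) = 0.56 · 6.244998 / 0.828493 = 4.221

4.221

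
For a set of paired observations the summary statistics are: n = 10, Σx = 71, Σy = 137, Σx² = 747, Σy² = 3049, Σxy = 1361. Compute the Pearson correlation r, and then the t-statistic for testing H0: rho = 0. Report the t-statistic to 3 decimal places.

S_xy = nΣxy − ΣxΣy = 10·1361 − 71·137 = 13610 − 9727 = 3883
S_xx = nΣx² − (Σx)² = 10·747 − 71² = 7470 − 5041 = 2429
S_yy = nΣy² − (Σy)² = 10·3049 − 137² = 30490 − 18769 = 11721
r = S_xy / √(S_xx·S_yy) = 3883 / √(2429·11721) = 3883 / √28470309 = 3883 / 5335.7576 = 0.7277
t = r·√(n−2)/√(1−r²) = 0.7277·√8 / √(1−0.529547) = 2.058246 / 0.685896 = 3.001

3.001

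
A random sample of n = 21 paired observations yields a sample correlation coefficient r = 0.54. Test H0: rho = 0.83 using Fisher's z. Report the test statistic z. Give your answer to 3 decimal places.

z_r = atanh(0.54) = 0.604156,  z_0 = atanh(0.83) = 1.188136
SE = 1/√(n−3) = 1/√18 = 0.235702
z = (z_r − z_0)/SE = (0.604156 − 1.188136) / 0.235702 = -0.583980 / 0.235702 = -2.478

-2.478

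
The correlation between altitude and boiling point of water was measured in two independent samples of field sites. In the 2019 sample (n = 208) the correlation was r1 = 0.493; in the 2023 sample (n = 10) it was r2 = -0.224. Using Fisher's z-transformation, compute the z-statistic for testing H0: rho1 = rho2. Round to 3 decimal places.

1.998

Fisher z-transforms: z1 = atanh(0.493) = 0.540016, z2 = atanh(-0.224) = -0.227863; difference d = 0.767879
Var(d) = 1/205 + 1/7 = 0.0048780 + 0.1428571 = 0.1477351
z = d/√Var(d) = 0.767879 / √0.1477351 = 0.767879 / 0.384363 = 1.998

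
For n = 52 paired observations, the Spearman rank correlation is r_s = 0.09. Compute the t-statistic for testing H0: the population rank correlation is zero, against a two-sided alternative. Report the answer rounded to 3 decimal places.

t = r_s·√(n−2) / √(1−r_s²) with r_s = 0.09, n = 52
  = 0.09·√50 / √(1 − 0.0081)
  = 0.09·7.071068 / 0.995942
  = 0.636396 / 0.995942 = 0.639

0.639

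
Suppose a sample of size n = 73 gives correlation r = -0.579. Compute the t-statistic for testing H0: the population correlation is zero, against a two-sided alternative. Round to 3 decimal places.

-5.984

1 − r² = 1 − 0.335241 = 0.664759;  √(1−r²) = 0.815328
√(n−2) = √71 = 8.426150
t = r·√(n−2)/√(1−r²) = -0.579 · 8.426150 / 0.815328 = -5.984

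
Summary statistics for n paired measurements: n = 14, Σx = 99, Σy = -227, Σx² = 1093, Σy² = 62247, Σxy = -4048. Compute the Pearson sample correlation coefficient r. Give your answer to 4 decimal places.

-0.5092

Numerator: nΣxy − (Σx)(Σy) = 14·(-4048) − (99)(-227) = -34199
Denominator: √[(nΣx²−(Σx)²)(nΣy²−(Σy)²)]
  nΣx²−(Σx)² = 14·1093 − 9801 = 5501;  nΣy²−(Σy)² = 14·62247 − 51529 = 819929
  √(5501·819929) = √4510429429 = 67159.7307
r = -34199 / 67159.7307 = -0.5092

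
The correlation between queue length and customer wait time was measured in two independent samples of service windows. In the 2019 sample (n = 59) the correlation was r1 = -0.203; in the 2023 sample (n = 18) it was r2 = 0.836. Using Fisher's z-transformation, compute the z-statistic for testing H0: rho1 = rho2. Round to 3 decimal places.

-4.862

Fisher z-transforms: z1 = atanh(-0.203) = -0.205860, z2 = atanh(0.836) = 1.207739; difference d = -1.413599
Var(d) = 1/56 + 1/15 = 0.0178571 + 0.0666667 = 0.0845238
z = d/√Var(d) = -1.413599 / √0.0845238 = -1.413599 / 0.290730 = -4.862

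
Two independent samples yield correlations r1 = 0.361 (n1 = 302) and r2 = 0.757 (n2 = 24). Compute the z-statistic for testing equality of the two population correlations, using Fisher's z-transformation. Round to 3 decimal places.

-2.707

z1 = atanh(0.361) = 0.378035,  z2 = atanh(0.757) = 0.989151
SE = √(1/(n1−3) + 1/(n2−3)) = √(1/299 + 1/21) = √(0.0033445 + 0.0476190) = √0.0509635 = 0.225751
z = (z1 − z2)/SE = (0.378035 − 0.989151) / 0.225751 = -0.611116 / 0.225751 = -2.707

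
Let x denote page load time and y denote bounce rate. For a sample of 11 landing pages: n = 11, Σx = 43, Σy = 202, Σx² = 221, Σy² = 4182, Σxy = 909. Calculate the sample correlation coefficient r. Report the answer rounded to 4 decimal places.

0.7549

S_xy = nΣxy − ΣxΣy = 11·909 − 43·202 = 9999 − 8686 = 1313
S_xx = nΣx² − (Σx)² = 11·221 − 43² = 2431 − 1849 = 582
S_yy = nΣy² − (Σy)² = 11·4182 − 202² = 46002 − 40804 = 5198
r = S_xy / √(S_xx·S_yy) = 1313 / √(582·5198) = 1313 / √3025236 = 1313 / 1739.3206 = 0.7549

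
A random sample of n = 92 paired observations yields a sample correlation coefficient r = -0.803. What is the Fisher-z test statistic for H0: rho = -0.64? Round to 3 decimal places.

z_r = atanh(-0.803) = -1.107002,  z_0 = atanh(-0.64) = -0.758174
SE = 1/√(n−3) = 1/√89 = 0.106000
z = (z_r − z_0)/SE = (-1.107002 − (-0.758174)) / 0.106000 = -0.348828 / 0.106000 = -3.291

-3.291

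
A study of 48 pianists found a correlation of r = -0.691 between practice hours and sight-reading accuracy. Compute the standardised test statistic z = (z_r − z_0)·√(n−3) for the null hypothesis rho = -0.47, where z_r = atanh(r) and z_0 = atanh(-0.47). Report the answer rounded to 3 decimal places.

-2.279

z_r = atanh(-0.691) = -0.849867,  z_0 = atanh(-0.47) = -0.510070
SE = 1/√(n−3) = 1/√45 = 0.149071
z = (z_r − z_0)/SE = (-0.849867 − (-0.510070)) / 0.149071 = -0.339797 / 0.149071 = -2.279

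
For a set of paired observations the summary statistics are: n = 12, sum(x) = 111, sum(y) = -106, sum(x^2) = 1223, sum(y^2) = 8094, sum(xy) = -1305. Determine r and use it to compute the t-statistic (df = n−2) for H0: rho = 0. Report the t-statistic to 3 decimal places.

-0.900

S_xy = nΣxy − ΣxΣy = 12·(-1305) − 111·(-106) = -15660 − (-11766) = -3894
S_xx = nΣx² − (Σx)² = 12·1223 − 111² = 14676 − 12321 = 2355
S_yy = nΣy² − (Σy)² = 12·8094 − (-106)² = 97128 − 11236 = 85892
r = S_xy / √(S_xx·S_yy) = -3894 / √(2355·85892) = -3894 / √202275660 = -3894 / 14222.3648 = -0.2738
t = r·√(n−2)/√(1−r²) = -0.2738·√10 / √(1−0.074966) = -0.865832 / 0.961787 = -0.900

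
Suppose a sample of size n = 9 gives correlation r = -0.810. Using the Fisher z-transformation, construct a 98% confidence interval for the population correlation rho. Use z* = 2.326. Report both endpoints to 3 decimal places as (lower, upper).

(-0.969, -0.176)

Fisher z: z_r = atanh(r) = ½·ln((1+(-0.810))/(1−(-0.810))) = -1.127029
SE(z) = 1/√(n−3) = 1/√6 = 0.408248
98% ⇒ z* = 2.326; margin = 2.326·0.408248 = 0.949585
CI on z-scale: (-2.076614, -0.177444)
Back-transform: tanh(-2.076614) = -0.969059, tanh(-0.177444) = -0.175605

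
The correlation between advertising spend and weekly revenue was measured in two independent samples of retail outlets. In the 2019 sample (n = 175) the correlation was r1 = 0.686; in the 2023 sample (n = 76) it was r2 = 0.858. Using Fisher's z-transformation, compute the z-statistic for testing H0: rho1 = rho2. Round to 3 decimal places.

-3.188

Fisher z-transforms: z1 = atanh(0.686) = 0.840361, z2 = atanh(0.858) = 1.285714; difference d = -0.445353
Var(d) = 1/172 + 1/73 = 0.0058140 + 0.0136986 = 0.0195126
z = d/√Var(d) = -0.445353 / √0.0195126 = -0.445353 / 0.139688 = -3.188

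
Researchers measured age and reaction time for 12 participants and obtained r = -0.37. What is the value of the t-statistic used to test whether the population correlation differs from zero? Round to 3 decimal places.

t = r·√(n−2) / √(1−r²) with r = -0.37, n = 12
  = -0.37·√10 / √(1 − 0.1369)
  = -0.37·3.162278 / 0.929032
  = -1.170043 / 0.929032 = -1.259

-1.259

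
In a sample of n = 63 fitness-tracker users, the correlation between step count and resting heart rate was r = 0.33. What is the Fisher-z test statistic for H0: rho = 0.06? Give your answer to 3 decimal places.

Fisher z: atanh(0.33) = 0.342828, atanh(0.06) = 0.060072
z = (z_r − z_0)·√(n−3) = (0.342828 − 0.060072)·√60 = 0.282756 · 7.745967 = 2.190

2.190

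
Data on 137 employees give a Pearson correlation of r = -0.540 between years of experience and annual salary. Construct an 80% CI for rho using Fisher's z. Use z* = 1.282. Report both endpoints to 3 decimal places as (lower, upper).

(-0.614, -0.457)

z_r = atanh(-0.540) = -0.604156;  SE = 1/√(n−3) = 1/√134 = 0.086387
z-limits: -0.604156 ± 1.282·0.086387 = -0.604156 ± 0.110748 = [-0.714904, -0.493408]
ρ-limits: (tanh -0.714904, tanh -0.493408) = (-0.614, -0.457)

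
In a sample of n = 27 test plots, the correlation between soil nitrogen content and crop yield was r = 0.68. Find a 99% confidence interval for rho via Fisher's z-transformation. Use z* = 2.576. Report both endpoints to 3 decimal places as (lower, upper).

z_r = atanh(0.68) = 0.829114;  SE = 1/√(n−3) = 1/√24 = 0.204124
z-limits: 0.829114 ± 2.576·0.204124 = 0.829114 ± 0.525823 = [0.303291, 1.354937]
ρ-limits: (tanh 0.303291, tanh 1.354937) = (0.294, 0.875)

(0.294, 0.875)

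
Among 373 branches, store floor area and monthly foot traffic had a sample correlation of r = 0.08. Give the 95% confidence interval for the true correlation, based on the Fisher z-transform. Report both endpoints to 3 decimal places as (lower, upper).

Fisher z: z_r = atanh(r) = ½·ln((1+0.08)/(1−0.08)) = 0.080171
SE(z) = 1/√(n−3) = 1/√370 = 0.051988
95% ⇒ z* = 1.960; margin = 1.960·0.051988 = 0.101896
CI on z-scale: (-0.021725, 0.182067)
Back-transform: tanh(-0.021725) = -0.021722, tanh(0.182067) = 0.180082

(-0.022, 0.180)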